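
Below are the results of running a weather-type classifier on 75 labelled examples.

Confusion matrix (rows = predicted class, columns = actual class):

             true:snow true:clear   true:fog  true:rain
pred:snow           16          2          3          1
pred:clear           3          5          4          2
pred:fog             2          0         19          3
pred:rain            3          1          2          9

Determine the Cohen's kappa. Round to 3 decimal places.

Observed agreement pₒ = trace/N = 49/75 = 0.6533
Expected agreement pₑ = Σ (rowᵢ·colᵢ)/N² = (24·22 + 8·14 + 28·24 + 15·15)/75² = 0.2732
κ = (pₒ − pₑ)/(1 − pₑ) = (0.6533 − 0.2732)/(1 − 0.2732) = 0.523

0.523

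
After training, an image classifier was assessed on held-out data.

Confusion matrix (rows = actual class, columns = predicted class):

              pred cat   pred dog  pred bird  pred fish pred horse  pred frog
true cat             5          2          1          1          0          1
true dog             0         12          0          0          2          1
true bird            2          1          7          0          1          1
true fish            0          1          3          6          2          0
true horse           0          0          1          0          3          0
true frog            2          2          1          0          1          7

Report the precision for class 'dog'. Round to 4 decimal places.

Take TP from the diagonal, FP from the rest of the 'dog' prediction marginal, FN from the rest of the 'dog' actual marginal.
precision = TP/(TP+FP).
dog: TP=12, FP=2+1+1+0+2=6 → 12/18 = 0.66667

0.6667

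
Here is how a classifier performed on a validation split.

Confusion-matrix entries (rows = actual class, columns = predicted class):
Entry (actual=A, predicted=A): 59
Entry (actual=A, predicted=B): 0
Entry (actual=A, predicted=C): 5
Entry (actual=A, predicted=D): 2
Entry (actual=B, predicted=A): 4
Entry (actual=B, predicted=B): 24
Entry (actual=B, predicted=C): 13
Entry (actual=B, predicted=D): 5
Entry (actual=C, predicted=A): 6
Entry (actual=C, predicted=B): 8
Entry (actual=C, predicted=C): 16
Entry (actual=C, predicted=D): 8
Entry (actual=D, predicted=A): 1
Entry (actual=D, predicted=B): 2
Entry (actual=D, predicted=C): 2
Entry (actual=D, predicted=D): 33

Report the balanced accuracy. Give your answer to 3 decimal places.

0.676

Balanced accuracy = mean of per-class recall.
  A: recall = 59/66 = 0.8939
  B: recall = 24/46 = 0.5217
  C: recall = 16/38 = 0.4211
  D: recall = 33/38 = 0.8684
Mean = (0.8939 + 0.5217 + 0.4211 + 0.8684) / 4 = 0.676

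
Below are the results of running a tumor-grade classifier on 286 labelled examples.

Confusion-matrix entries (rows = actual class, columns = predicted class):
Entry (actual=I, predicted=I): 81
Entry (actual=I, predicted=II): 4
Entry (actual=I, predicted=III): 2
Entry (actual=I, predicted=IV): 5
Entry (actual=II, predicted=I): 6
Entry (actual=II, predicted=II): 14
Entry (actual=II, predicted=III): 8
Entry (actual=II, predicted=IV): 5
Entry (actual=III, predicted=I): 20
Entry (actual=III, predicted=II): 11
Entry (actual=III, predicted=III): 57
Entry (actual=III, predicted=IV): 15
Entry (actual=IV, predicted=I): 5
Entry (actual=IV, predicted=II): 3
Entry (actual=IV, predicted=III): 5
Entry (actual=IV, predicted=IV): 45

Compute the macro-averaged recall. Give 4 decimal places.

0.6585

Per-class recall (TP/(TP+FN)):
  I: TP=81, FN=4+2+5=11 → 81/92 = 0.88043
  II: TP=14, FN=6+8+5=19 → 14/33 = 0.42424
  III: TP=57, FN=20+11+15=46 → 57/103 = 0.55340
  IV: TP=45, FN=5+3+5=13 → 45/58 = 0.77586
Macro-recall = mean = (0.88043 + 0.42424 + 0.55340 + 0.77586) / 4 = 0.6585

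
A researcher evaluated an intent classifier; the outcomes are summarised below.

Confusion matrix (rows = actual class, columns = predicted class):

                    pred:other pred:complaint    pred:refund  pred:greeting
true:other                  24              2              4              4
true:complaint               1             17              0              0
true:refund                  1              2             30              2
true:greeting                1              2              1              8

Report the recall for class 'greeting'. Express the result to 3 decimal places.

0.667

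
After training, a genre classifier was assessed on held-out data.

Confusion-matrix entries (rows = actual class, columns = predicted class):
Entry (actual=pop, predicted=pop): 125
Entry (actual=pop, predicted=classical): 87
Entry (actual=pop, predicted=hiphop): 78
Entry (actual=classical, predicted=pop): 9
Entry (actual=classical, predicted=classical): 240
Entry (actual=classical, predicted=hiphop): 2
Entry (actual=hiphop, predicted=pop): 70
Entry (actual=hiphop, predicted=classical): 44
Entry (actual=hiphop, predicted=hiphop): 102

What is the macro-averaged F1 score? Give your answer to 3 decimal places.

0.597

Per-class F1 score (2·TP/(2·TP+FP+FN)):
  pop: TP=125, FP=9+70=79, FN=87+78=165 → 250/494 = 0.5061
  classical: TP=240, FP=87+44=131, FN=9+2=11 → 480/622 = 0.7717
  hiphop: TP=102, FP=78+2=80, FN=70+44=114 → 204/398 = 0.5126
Macro-F1 score = mean = (0.5061 + 0.7717 + 0.5126) / 3 = 0.597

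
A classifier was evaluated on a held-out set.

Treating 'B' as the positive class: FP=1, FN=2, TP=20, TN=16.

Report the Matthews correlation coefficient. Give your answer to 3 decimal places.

0.846

MCC = (TP·TN − FP·FN) / √((TP+FP)(TP+FN)(TN+FP)(TN+FN))
Numerator = 20·16 − 1·2 = 318
Denominator = √(21·22·17·18) = √141372 = 375.9947
MCC = 318 / 375.9947 = 0.846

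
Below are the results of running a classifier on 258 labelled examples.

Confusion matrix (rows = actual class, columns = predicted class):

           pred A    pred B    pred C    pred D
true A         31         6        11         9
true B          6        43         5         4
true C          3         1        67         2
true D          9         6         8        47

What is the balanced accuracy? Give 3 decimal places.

Balanced accuracy = mean of per-class recall.
  A: recall = 31/57 = 0.5439
  B: recall = 43/58 = 0.7414
  C: recall = 67/73 = 0.9178
  D: recall = 47/70 = 0.6714
Mean = (0.5439 + 0.7414 + 0.9178 + 0.6714) / 4 = 0.719

0.719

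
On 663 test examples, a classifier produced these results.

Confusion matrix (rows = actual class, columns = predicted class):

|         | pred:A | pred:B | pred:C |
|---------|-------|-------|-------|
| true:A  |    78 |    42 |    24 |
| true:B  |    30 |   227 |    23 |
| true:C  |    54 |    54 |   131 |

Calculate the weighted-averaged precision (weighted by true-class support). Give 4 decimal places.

0.6667

Per-class precision (TP/(TP+FP)):
  A: TP=78, FP=30+54=84 → 78/162 = 0.48148
  B: TP=227, FP=42+54=96 → 227/323 = 0.70279
  C: TP=131, FP=24+23=47 → 131/178 = 0.73596
Weighted-precision = Σ (supportᵢ/N)·precisionᵢ with N=663: (144/663)·0.48148 + (280/663)·0.70279 + (239/663)·0.73596 = 0.6667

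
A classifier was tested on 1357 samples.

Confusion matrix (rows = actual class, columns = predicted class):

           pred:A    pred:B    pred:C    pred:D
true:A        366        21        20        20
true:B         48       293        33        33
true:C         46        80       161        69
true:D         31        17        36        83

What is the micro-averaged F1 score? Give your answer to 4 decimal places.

0.6654

Micro-averaging pools counts across classes: ΣTP=903, ΣFP=454, ΣFN=454.
Micro-F1 score = 2·TP/(2·TP+FP+FN) on pooled counts = 0.6654 (equals overall accuracy in single-label multiclass).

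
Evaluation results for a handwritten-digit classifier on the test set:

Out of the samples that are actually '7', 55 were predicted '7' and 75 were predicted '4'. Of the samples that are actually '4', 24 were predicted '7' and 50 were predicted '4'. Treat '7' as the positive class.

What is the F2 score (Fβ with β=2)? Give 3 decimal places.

Fβ = (1+β²)·TP / ((1+β²)·TP + β²·FN + FP), with β²=4
= 5·55 / (5·55 + 4·75 + 24) = 0.459

0.459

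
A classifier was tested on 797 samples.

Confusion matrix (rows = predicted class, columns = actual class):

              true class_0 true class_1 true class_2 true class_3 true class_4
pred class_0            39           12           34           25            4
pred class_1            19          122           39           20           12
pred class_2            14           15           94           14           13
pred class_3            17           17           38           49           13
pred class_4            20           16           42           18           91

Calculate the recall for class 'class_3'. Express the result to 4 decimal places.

Treat 'class_3' as positive and all other classes as negative.
recall = TP/(TP+FN).
class_3: TP=49, FN=25+20+14+18=77 → 49/126 = 0.38889

0.3889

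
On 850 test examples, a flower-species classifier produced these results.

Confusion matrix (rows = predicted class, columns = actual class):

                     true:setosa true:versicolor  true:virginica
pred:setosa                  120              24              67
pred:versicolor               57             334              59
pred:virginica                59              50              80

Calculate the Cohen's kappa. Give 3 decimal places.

0.403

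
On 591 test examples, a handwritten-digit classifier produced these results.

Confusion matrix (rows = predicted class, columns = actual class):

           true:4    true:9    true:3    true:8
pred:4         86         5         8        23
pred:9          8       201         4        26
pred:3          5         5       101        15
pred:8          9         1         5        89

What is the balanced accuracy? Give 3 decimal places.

Balanced accuracy = mean of per-class recall.
  4: recall = 86/108 = 0.7963
  9: recall = 201/212 = 0.9481
  3: recall = 101/118 = 0.8559
  8: recall = 89/153 = 0.5817
Mean = (0.7963 + 0.9481 + 0.8559 + 0.5817) / 4 = 0.796

0.796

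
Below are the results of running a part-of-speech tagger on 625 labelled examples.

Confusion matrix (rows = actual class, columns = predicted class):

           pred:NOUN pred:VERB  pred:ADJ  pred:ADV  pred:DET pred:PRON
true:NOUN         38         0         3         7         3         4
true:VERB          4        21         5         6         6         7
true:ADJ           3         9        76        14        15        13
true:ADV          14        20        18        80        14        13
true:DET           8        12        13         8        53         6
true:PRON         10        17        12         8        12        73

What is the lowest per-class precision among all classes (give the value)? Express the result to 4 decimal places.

0.2658

Per-class precision (TP/(TP+FP)):
  NOUN: TP=38, FP=4+3+14+8+10=39 → 38/77 = 0.49351
  VERB: TP=21, FP=0+9+20+12+17=58 → 21/79 = 0.26582
  ADJ: TP=76, FP=3+5+18+13+12=51 → 76/127 = 0.59843
  ADV: TP=80, FP=7+6+14+8+8=43 → 80/123 = 0.65041
  DET: TP=53, FP=3+6+15+14+12=50 → 53/103 = 0.51456
  PRON: TP=73, FP=4+7+13+13+6=43 → 73/116 = 0.62931
Lowest is class 'VERB' with precision = 0.2658.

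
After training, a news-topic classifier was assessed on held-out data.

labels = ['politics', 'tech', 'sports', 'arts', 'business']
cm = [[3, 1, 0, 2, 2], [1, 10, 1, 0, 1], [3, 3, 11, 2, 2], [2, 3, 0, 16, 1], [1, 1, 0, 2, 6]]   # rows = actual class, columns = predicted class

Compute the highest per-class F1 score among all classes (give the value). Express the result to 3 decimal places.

0.727

Per-class F1 score (2·TP/(2·TP+FP+FN)):
  politics: TP=3, FP=1+3+2+1=7, FN=1+0+2+2=5 → 6/18 = 0.3333
  tech: TP=10, FP=1+3+3+1=8, FN=1+1+0+1=3 → 20/31 = 0.6452
  sports: TP=11, FP=0+1+0+0=1, FN=3+3+2+2=10 → 22/33 = 0.6667
  arts: TP=16, FP=2+0+2+2=6, FN=2+3+0+1=6 → 32/44 = 0.7273
  business: TP=6, FP=2+1+2+1=6, FN=1+1+0+2=4 → 12/22 = 0.5455
Highest is class 'arts' with F1 score = 0.727.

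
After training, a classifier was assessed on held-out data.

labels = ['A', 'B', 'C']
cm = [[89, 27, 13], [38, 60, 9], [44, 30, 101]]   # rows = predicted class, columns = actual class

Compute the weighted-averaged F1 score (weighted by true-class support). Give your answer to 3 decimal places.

0.602

Per-class F1 score (2·TP/(2·TP+FP+FN)):
  A: TP=89, FP=27+13=40, FN=38+44=82 → 178/300 = 0.5933
  B: TP=60, FP=38+9=47, FN=27+30=57 → 120/224 = 0.5357
  C: TP=101, FP=44+30=74, FN=13+9=22 → 202/298 = 0.6779
Weighted-F1 score = Σ (supportᵢ/N)·F1 scoreᵢ with N=411: (171/411)·0.5933 + (117/411)·0.5357 + (123/411)·0.6779 = 0.602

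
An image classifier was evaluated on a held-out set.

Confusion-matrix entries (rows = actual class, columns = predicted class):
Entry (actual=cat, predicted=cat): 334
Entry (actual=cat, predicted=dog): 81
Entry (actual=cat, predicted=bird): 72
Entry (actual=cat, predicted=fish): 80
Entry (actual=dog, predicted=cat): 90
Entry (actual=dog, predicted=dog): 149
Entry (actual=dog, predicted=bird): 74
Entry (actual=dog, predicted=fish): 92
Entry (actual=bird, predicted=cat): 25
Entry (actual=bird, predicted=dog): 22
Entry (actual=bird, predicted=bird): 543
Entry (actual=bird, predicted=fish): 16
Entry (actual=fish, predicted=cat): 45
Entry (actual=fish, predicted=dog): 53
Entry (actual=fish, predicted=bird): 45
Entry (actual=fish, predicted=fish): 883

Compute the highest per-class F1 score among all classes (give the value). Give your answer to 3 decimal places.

Per-class F1 score (2·TP/(2·TP+FP+FN)):
  cat: TP=334, FP=90+25+45=160, FN=81+72+80=233 → 668/1061 = 0.6296
  dog: TP=149, FP=81+22+53=156, FN=90+74+92=256 → 298/710 = 0.4197
  bird: TP=543, FP=72+74+45=191, FN=25+22+16=63 → 1086/1340 = 0.8104
  fish: TP=883, FP=80+92+16=188, FN=45+53+45=143 → 1766/2097 = 0.8422
Highest is class 'fish' with F1 score = 0.842.

0.842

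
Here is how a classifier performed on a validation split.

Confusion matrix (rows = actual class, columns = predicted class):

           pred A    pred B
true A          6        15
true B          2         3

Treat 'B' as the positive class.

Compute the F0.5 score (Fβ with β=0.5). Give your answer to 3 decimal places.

0.195

Fβ = (1+β²)·TP / ((1+β²)·TP + β²·FN + FP), with β²=1/4
= 1.25·3 / (1.25·3 + 0.25·2 + 15) = 0.195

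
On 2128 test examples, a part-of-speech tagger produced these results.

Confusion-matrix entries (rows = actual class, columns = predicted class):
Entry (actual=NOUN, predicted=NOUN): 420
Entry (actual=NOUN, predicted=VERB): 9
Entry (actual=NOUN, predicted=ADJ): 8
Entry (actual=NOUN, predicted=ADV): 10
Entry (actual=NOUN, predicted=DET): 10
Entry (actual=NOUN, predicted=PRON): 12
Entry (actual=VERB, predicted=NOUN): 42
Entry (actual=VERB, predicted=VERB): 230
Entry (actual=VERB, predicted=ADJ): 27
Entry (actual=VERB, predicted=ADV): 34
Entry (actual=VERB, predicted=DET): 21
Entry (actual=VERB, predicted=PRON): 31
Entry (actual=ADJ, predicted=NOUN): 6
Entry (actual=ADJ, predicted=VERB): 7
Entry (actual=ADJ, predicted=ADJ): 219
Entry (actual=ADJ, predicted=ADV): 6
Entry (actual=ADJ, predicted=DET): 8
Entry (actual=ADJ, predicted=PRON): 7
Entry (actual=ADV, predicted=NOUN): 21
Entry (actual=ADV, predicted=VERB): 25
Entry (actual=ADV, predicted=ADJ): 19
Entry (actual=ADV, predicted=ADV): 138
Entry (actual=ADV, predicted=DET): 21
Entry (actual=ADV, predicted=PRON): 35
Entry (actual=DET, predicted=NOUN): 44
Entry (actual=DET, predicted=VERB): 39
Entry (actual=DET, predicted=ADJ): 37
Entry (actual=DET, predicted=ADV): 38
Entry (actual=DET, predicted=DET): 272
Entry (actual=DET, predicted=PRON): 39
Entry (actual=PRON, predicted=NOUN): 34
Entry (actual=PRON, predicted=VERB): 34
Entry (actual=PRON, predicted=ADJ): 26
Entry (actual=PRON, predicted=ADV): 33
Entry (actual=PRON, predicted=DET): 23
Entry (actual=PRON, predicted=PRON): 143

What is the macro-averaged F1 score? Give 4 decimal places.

0.6482

Per-class F1 score (2·TP/(2·TP+FP+FN)):
  NOUN: TP=420, FP=42+6+21+44+34=147, FN=9+8+10+10+12=49 → 840/1036 = 0.81081
  VERB: TP=230, FP=9+7+25+39+34=114, FN=42+27+34+21+31=155 → 460/729 = 0.63100
  ADJ: TP=219, FP=8+27+19+37+26=117, FN=6+7+6+8+7=34 → 438/589 = 0.74363
  ADV: TP=138, FP=10+34+6+38+33=121, FN=21+25+19+21+35=121 → 276/518 = 0.53282
  DET: TP=272, FP=10+21+8+21+23=83, FN=44+39+37+38+39=197 → 544/824 = 0.66019
  PRON: TP=143, FP=12+31+7+35+39=124, FN=34+34+26+33+23=150 → 286/560 = 0.51071
Macro-F1 score = mean = (0.81081 + 0.63100 + 0.74363 + 0.53282 + 0.66019 + 0.51071) / 6 = 0.6482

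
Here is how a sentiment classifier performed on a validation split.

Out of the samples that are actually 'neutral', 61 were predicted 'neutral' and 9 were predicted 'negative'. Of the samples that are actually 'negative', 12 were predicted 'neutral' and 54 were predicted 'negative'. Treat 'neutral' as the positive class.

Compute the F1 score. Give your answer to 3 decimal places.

Precision = TP/(TP+FP) = 61/73 = 0.8356
Recall = TP/(TP+FN) = 61/70 = 0.8714
F1 = 2·TP/(2·TP+FP+FN) = 122/143 = 0.853

0.853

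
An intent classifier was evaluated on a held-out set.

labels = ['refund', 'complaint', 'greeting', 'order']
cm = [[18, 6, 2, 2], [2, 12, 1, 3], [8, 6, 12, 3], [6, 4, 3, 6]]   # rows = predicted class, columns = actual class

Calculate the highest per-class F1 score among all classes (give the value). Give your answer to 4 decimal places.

0.5806

Per-class F1 score (2·TP/(2·TP+FP+FN)):
  refund: TP=18, FP=6+2+2=10, FN=2+8+6=16 → 36/62 = 0.58065
  complaint: TP=12, FP=2+1+3=6, FN=6+6+4=16 → 24/46 = 0.52174
  greeting: TP=12, FP=8+6+3=17, FN=2+1+3=6 → 24/47 = 0.51064
  order: TP=6, FP=6+4+3=13, FN=2+3+3=8 → 12/33 = 0.36364
Highest is class 'refund' with F1 score = 0.5806.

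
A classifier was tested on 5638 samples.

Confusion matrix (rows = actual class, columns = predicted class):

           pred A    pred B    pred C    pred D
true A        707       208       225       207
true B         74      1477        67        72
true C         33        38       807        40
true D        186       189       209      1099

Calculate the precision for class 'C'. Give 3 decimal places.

0.617

Take TP from the diagonal, FP from the rest of the 'C' prediction marginal, FN from the rest of the 'C' actual marginal.
precision = TP/(TP+FP).
C: TP=807, FP=225+67+209=501 → 807/1308 = 0.6170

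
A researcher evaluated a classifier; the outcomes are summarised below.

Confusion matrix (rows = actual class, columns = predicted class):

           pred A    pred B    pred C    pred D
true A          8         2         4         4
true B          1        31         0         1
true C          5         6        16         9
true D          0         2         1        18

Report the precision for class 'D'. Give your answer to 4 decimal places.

precision = TP/(TP+FP).
D: TP=18, FP=4+1+9=14 → 18/32 = 0.56250

0.5625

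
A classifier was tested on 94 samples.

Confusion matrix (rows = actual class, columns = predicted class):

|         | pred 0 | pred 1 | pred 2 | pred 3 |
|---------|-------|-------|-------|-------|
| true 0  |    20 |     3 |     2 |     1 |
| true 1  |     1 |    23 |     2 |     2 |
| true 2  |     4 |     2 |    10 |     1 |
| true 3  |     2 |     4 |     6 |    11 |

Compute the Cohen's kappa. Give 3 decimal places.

0.570

Observed agreement pₒ = trace/N = 64/94 = 0.6809
Expected agreement pₑ = Σ (rowᵢ·colᵢ)/N² = (26·27 + 28·32 + 17·20 + 23·15)/94² = 0.2584
κ = (pₒ − pₑ)/(1 − pₑ) = (0.6809 − 0.2584)/(1 − 0.2584) = 0.570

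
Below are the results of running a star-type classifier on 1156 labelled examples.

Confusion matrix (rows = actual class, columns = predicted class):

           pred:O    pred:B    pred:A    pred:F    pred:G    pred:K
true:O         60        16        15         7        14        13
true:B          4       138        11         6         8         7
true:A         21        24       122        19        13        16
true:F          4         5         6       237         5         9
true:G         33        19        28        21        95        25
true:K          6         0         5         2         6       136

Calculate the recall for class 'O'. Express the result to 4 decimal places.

recall = TP/(TP+FN).
O: TP=60, FN=16+15+7+14+13=65 → 60/125 = 0.48000

0.4800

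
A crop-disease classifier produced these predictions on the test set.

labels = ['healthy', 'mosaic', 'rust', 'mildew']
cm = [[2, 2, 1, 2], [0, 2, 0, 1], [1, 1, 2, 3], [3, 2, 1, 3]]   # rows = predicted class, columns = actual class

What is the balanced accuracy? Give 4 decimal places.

Balanced accuracy = mean of per-class recall.
  healthy: recall = 2/6 = 0.33333
  mosaic: recall = 2/7 = 0.28571
  rust: recall = 2/4 = 0.50000
  mildew: recall = 3/9 = 0.33333
Mean = (0.33333 + 0.28571 + 0.50000 + 0.33333) / 4 = 0.3631

0.3631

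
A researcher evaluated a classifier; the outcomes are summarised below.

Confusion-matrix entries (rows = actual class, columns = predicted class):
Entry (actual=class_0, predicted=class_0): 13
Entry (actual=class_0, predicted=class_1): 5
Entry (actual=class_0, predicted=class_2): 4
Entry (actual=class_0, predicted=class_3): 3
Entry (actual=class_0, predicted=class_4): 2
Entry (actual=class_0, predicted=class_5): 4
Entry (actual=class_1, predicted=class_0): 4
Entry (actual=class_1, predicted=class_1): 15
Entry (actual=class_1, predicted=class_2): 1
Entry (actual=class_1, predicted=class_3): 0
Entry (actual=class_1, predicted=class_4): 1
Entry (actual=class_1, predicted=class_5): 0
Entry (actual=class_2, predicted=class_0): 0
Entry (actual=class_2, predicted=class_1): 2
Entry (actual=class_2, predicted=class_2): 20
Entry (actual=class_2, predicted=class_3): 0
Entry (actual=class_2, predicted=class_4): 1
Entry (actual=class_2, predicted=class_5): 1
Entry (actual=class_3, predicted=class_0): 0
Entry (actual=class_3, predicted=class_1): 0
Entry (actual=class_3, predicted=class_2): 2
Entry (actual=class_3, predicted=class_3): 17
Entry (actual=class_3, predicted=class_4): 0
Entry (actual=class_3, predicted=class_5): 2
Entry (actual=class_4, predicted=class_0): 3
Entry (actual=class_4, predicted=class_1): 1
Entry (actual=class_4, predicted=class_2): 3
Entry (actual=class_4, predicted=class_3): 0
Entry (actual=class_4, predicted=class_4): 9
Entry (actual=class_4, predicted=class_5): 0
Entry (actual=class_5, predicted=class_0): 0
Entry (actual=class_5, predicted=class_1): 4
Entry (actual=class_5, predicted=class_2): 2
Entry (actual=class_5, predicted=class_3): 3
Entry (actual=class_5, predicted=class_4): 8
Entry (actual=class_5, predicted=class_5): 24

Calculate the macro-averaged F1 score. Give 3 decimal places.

0.629

Per-class F1 score (2·TP/(2·TP+FP+FN)):
  class_0: TP=13, FP=4+0+0+3+0=7, FN=5+4+3+2+4=18 → 26/51 = 0.5098
  class_1: TP=15, FP=5+2+0+1+4=12, FN=4+1+0+1+0=6 → 30/48 = 0.6250
  class_2: TP=20, FP=4+1+2+3+2=12, FN=0+2+0+1+1=4 → 40/56 = 0.7143
  class_3: TP=17, FP=3+0+0+0+3=6, FN=0+0+2+0+2=4 → 34/44 = 0.7727
  class_4: TP=9, FP=2+1+1+0+8=12, FN=3+1+3+0+0=7 → 18/37 = 0.4865
  class_5: TP=24, FP=4+0+1+2+0=7, FN=0+4+2+3+8=17 → 48/72 = 0.6667
Macro-F1 score = mean = (0.5098 + 0.6250 + 0.7143 + 0.7727 + 0.4865 + 0.6667) / 6 = 0.629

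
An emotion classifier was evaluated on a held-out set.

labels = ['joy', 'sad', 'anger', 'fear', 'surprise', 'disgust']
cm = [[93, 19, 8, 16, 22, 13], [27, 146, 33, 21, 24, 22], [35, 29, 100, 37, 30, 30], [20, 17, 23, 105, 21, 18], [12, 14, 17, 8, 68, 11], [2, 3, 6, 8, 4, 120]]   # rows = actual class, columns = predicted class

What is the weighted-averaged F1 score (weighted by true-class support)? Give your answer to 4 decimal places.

0.5301

Per-class F1 score (2·TP/(2·TP+FP+FN)):
  joy: TP=93, FP=27+35+20+12+2=96, FN=19+8+16+22+13=78 → 186/360 = 0.51667
  sad: TP=146, FP=19+29+17+14+3=82, FN=27+33+21+24+22=127 → 292/501 = 0.58283
  anger: TP=100, FP=8+33+23+17+6=87, FN=35+29+37+30+30=161 → 200/448 = 0.44643
  fear: TP=105, FP=16+21+37+8+8=90, FN=20+17+23+21+18=99 → 210/399 = 0.52632
  surprise: TP=68, FP=22+24+30+21+4=101, FN=12+14+17+8+11=62 → 136/299 = 0.45485
  disgust: TP=120, FP=13+22+30+18+11=94, FN=2+3+6+8+4=23 → 240/357 = 0.67227
Weighted-F1 score = Σ (supportᵢ/N)·F1 scoreᵢ with N=1182: (171/1182)·0.51667 + (273/1182)·0.58283 + (261/1182)·0.44643 + (204/1182)·0.52632 + (130/1182)·0.45485 + (143/1182)·0.67227 = 0.5301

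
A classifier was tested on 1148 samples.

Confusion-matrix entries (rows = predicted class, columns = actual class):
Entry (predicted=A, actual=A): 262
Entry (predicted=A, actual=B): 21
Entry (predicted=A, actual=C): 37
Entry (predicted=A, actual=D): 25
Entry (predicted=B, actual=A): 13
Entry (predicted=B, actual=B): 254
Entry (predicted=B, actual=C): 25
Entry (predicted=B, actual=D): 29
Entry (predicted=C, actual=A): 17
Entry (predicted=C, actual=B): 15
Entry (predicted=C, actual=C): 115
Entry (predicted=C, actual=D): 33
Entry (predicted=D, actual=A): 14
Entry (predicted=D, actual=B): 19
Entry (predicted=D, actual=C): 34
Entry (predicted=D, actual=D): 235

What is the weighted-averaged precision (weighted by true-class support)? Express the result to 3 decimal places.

0.751

Per-class precision (TP/(TP+FP)):
  A: TP=262, FP=21+37+25=83 → 262/345 = 0.7594
  B: TP=254, FP=13+25+29=67 → 254/321 = 0.7913
  C: TP=115, FP=17+15+33=65 → 115/180 = 0.6389
  D: TP=235, FP=14+19+34=67 → 235/302 = 0.7781
Weighted-precision = Σ (supportᵢ/N)·precisionᵢ with N=1148: (306/1148)·0.7594 + (309/1148)·0.7913 + (211/1148)·0.6389 + (322/1148)·0.7781 = 0.751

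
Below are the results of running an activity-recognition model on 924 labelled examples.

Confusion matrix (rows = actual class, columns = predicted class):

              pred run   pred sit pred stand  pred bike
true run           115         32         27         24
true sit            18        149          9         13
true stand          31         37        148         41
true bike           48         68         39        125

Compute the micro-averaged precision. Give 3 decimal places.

0.581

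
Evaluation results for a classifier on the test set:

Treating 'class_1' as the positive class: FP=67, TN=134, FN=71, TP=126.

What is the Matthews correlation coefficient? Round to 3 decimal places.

0.306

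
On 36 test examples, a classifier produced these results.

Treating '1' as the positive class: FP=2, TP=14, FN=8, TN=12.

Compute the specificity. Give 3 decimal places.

Specificity = TN/(TN+FP) = 12/(12+2) = 0.857

0.857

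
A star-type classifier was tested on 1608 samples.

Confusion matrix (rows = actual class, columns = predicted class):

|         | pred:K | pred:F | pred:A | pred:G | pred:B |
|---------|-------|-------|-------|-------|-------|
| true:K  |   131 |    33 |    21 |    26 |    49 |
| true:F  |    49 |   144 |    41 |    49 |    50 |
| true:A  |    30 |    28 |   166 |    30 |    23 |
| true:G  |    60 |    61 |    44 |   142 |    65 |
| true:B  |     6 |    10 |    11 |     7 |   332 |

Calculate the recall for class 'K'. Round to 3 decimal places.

One-vs-rest for 'K': TP = diagonal; FP = other classes predicted 'K'; FN = 'K' predicted as other.
recall = TP/(TP+FN).
K: TP=131, FN=33+21+26+49=129 → 131/260 = 0.5038

0.504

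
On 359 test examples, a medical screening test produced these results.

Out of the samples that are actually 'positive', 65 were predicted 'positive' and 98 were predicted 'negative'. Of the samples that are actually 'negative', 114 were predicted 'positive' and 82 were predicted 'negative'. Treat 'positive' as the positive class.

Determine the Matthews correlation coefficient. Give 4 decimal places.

MCC = (TP·TN − FP·FN) / √((TP+FP)(TP+FN)(TN+FP)(TN+FN))
Numerator = 65·82 − 114·98 = -5842
Denominator = √(179·163·196·180) = √1029364560 = 32083.7118
MCC = -5842 / 32083.7118 = -0.1821

-0.1821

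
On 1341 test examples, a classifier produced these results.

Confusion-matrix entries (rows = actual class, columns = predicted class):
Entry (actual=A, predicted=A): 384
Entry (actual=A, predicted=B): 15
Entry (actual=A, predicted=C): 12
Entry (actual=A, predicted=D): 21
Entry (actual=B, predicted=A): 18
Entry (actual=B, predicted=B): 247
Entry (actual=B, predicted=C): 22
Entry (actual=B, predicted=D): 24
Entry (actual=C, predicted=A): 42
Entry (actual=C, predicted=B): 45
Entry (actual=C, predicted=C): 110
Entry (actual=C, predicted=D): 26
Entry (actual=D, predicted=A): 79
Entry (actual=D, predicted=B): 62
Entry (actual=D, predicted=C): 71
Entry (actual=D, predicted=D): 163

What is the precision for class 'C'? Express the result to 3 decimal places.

Treat 'C' as positive and all other classes as negative.
precision = TP/(TP+FP).
C: TP=110, FP=12+22+71=105 → 110/215 = 0.5116

0.512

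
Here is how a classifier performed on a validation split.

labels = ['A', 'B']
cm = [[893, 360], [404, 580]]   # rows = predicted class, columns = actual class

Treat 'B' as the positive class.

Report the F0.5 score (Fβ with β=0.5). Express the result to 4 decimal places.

0.5947

Fβ = (1+β²)·TP / ((1+β²)·TP + β²·FN + FP), with β²=1/4
= 1.25·580 / (1.25·580 + 0.25·360 + 404) = 0.5947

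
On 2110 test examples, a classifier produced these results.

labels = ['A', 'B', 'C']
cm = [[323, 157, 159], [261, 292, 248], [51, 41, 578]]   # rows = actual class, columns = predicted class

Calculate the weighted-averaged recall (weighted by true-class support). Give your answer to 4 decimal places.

Per-class recall (TP/(TP+FN)):
  A: TP=323, FN=157+159=316 → 323/639 = 0.50548
  B: TP=292, FN=261+248=509 → 292/801 = 0.36454
  C: TP=578, FN=51+41=92 → 578/670 = 0.86269
Weighted-recall = Σ (supportᵢ/N)·recallᵢ with N=2110: (639/2110)·0.50548 + (801/2110)·0.36454 + (670/2110)·0.86269 = 0.5654

0.5654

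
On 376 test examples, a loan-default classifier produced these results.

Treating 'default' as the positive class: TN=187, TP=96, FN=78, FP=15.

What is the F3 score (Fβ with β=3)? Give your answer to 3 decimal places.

0.572

Fβ = (1+β²)·TP / ((1+β²)·TP + β²·FN + FP), with β²=9
= 10·96 / (10·96 + 9·78 + 15) = 0.572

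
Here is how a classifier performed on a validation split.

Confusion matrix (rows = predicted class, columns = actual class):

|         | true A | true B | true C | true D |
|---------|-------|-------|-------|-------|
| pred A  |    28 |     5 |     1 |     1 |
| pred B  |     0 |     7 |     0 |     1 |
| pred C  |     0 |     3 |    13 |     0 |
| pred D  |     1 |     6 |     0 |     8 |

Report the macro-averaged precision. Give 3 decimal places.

0.755

Per-class precision (TP/(TP+FP)):
  A: TP=28, FP=5+1+1=7 → 28/35 = 0.8000
  B: TP=7, FP=0+0+1=1 → 7/8 = 0.8750
  C: TP=13, FP=0+3+0=3 → 13/16 = 0.8125
  D: TP=8, FP=1+6+0=7 → 8/15 = 0.5333
Macro-precision = mean = (0.8000 + 0.8750 + 0.8125 + 0.5333) / 4 = 0.755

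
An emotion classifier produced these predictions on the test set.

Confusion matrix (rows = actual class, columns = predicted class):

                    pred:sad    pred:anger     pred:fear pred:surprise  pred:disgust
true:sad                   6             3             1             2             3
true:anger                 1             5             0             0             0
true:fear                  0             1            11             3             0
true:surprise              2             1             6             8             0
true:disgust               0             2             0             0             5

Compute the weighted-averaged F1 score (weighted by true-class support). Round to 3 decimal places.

0.576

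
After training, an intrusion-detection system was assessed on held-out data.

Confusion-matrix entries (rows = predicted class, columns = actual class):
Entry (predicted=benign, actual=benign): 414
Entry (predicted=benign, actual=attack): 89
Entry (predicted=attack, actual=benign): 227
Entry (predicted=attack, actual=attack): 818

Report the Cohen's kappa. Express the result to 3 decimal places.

0.566

Observed agreement pₒ = trace/N = 1232/1548 = 0.7959
Expected agreement pₑ = Σ (rowᵢ·colᵢ)/N² = (641·503 + 907·1045)/1548² = 0.5301
κ = (pₒ − pₑ)/(1 − pₑ) = (0.7959 − 0.5301)/(1 − 0.5301) = 0.566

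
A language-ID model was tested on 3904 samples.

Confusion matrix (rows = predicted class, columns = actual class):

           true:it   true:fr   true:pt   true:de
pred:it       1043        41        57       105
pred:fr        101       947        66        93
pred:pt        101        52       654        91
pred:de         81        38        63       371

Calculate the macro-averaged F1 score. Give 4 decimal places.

0.7511

Per-class F1 score (2·TP/(2·TP+FP+FN)):
  it: TP=1043, FP=41+57+105=203, FN=101+101+81=283 → 2086/2572 = 0.81104
  fr: TP=947, FP=101+66+93=260, FN=41+52+38=131 → 1894/2285 = 0.82888
  pt: TP=654, FP=101+52+91=244, FN=57+66+63=186 → 1308/1738 = 0.75259
  de: TP=371, FP=81+38+63=182, FN=105+93+91=289 → 742/1213 = 0.61171
Macro-F1 score = mean = (0.81104 + 0.82888 + 0.75259 + 0.61171) / 4 = 0.7511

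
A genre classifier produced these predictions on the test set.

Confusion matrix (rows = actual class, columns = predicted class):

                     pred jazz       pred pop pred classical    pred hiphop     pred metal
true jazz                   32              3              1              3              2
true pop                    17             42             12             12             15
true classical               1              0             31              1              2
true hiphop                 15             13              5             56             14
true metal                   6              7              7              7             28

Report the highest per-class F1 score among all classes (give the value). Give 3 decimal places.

Per-class F1 score (2·TP/(2·TP+FP+FN)):
  jazz: TP=32, FP=17+1+15+6=39, FN=3+1+3+2=9 → 64/112 = 0.5714
  pop: TP=42, FP=3+0+13+7=23, FN=17+12+12+15=56 → 84/163 = 0.5153
  classical: TP=31, FP=1+12+5+7=25, FN=1+0+1+2=4 → 62/91 = 0.6813
  hiphop: TP=56, FP=3+12+1+7=23, FN=15+13+5+14=47 → 112/182 = 0.6154
  metal: TP=28, FP=2+15+2+14=33, FN=6+7+7+7=27 → 56/116 = 0.4828
Highest is class 'classical' with F1 score = 0.681.

0.681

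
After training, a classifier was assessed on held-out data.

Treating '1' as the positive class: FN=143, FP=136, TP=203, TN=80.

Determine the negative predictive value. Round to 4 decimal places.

NPV = TN/(TN+FN) = 80/(80+143) = 0.3587

0.3587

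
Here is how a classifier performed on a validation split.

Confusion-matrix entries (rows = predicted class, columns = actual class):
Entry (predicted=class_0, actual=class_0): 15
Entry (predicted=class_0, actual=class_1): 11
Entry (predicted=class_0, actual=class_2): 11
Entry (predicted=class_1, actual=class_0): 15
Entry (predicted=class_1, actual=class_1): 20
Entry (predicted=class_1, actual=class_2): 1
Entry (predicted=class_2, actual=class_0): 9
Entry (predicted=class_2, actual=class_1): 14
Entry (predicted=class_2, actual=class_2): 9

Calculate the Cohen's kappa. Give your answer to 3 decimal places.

Observed agreement pₒ = trace/N = 44/105 = 0.4190
Expected agreement pₑ = Σ (rowᵢ·colᵢ)/N² = (39·37 + 45·36 + 21·32)/105² = 0.3388
κ = (pₒ − pₑ)/(1 − pₑ) = (0.4190 − 0.3388)/(1 − 0.3388) = 0.121

0.121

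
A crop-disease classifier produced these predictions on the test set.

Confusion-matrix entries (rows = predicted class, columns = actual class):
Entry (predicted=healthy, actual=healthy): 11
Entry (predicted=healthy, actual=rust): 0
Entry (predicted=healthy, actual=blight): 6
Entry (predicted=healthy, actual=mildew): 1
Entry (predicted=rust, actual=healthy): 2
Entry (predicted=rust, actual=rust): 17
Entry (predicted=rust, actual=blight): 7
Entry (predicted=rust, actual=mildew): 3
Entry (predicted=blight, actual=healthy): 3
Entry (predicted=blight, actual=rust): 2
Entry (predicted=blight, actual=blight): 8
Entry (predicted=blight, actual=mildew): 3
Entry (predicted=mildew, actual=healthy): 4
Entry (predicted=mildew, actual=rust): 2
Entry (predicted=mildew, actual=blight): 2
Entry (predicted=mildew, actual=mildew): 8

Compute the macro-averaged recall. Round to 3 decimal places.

0.560

Per-class recall (TP/(TP+FN)):
  healthy: TP=11, FN=2+3+4=9 → 11/20 = 0.5500
  rust: TP=17, FN=0+2+2=4 → 17/21 = 0.8095
  blight: TP=8, FN=6+7+2=15 → 8/23 = 0.3478
  mildew: TP=8, FN=1+3+3=7 → 8/15 = 0.5333
Macro-recall = mean = (0.5500 + 0.8095 + 0.3478 + 0.5333) / 4 = 0.560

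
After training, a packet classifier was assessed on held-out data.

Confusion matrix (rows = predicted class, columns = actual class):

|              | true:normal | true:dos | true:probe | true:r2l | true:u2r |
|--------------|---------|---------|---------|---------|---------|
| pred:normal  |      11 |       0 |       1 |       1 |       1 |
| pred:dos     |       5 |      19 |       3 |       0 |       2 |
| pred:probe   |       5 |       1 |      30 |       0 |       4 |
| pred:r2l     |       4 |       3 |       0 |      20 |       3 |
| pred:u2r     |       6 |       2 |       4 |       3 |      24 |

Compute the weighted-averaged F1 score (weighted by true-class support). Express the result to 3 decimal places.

0.672

Per-class F1 score (2·TP/(2·TP+FP+FN)):
  normal: TP=11, FP=0+1+1+1=3, FN=5+5+4+6=20 → 22/45 = 0.4889
  dos: TP=19, FP=5+3+0+2=10, FN=0+1+3+2=6 → 38/54 = 0.7037
  probe: TP=30, FP=5+1+0+4=10, FN=1+3+0+4=8 → 60/78 = 0.7692
  r2l: TP=20, FP=4+3+0+3=10, FN=1+0+0+3=4 → 40/54 = 0.7407
  u2r: TP=24, FP=6+2+4+3=15, FN=1+2+4+3=10 → 48/73 = 0.6575
Weighted-F1 score = Σ (supportᵢ/N)·F1 scoreᵢ with N=152: (31/152)·0.4889 + (25/152)·0.7037 + (38/152)·0.7692 + (24/152)·0.7407 + (34/152)·0.6575 = 0.672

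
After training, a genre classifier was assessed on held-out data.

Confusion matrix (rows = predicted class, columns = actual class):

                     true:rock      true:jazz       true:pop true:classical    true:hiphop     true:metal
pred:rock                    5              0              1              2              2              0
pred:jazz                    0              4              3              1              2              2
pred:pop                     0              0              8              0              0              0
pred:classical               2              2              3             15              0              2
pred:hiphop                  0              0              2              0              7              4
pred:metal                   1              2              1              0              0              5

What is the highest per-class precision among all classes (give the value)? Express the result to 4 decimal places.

1.0000

Per-class precision (TP/(TP+FP)):
  rock: TP=5, FP=0+1+2+2+0=5 → 5/10 = 0.50000
  jazz: TP=4, FP=0+3+1+2+2=8 → 4/12 = 0.33333
  pop: TP=8, FP=0+0+0+0+0=0 → 8/8 = 1.00000
  classical: TP=15, FP=2+2+3+0+2=9 → 15/24 = 0.62500
  hiphop: TP=7, FP=0+0+2+0+4=6 → 7/13 = 0.53846
  metal: TP=5, FP=1+2+1+0+0=4 → 5/9 = 0.55556
Highest is class 'pop' with precision = 1.0000.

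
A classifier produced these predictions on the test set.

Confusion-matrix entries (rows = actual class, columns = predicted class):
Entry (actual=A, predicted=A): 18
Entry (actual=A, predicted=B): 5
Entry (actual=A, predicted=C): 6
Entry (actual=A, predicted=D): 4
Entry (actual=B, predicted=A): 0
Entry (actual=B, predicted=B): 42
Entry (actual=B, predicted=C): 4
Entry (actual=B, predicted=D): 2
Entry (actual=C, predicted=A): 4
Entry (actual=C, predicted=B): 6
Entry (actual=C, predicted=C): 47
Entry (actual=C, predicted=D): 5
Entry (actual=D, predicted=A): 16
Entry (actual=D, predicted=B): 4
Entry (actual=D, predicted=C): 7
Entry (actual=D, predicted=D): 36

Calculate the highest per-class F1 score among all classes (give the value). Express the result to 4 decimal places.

0.8000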